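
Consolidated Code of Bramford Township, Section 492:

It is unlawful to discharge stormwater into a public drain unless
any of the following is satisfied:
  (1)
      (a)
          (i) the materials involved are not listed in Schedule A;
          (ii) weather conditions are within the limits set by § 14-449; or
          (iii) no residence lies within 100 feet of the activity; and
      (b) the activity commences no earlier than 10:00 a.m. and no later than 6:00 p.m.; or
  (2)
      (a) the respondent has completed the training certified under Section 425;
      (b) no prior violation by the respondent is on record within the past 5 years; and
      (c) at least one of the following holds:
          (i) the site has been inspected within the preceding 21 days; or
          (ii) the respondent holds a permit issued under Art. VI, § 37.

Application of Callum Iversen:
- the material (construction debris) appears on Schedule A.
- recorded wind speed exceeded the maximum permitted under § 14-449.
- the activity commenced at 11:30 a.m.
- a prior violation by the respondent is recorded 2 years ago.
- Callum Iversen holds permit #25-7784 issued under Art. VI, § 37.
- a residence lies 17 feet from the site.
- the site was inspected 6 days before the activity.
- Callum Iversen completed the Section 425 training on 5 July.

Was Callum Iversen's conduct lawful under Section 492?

No — unlawful.

(i) not (Schedule A material) — not satisfied.
(ii) weather ok — not satisfied.
(iii) no residence in 100 ft — not satisfied.
(a): F OR F OR F → false.
(b) start within hours — holds.
So (1) is not satisfied (F AND T).
(a) training certified — holds.
(b) no prior violation — not met.
(i) site inspected — holds.
(ii) holds permit — met.
(c): T OR T → true.
(2): T AND F AND T → false.
Overall: F OR F → false.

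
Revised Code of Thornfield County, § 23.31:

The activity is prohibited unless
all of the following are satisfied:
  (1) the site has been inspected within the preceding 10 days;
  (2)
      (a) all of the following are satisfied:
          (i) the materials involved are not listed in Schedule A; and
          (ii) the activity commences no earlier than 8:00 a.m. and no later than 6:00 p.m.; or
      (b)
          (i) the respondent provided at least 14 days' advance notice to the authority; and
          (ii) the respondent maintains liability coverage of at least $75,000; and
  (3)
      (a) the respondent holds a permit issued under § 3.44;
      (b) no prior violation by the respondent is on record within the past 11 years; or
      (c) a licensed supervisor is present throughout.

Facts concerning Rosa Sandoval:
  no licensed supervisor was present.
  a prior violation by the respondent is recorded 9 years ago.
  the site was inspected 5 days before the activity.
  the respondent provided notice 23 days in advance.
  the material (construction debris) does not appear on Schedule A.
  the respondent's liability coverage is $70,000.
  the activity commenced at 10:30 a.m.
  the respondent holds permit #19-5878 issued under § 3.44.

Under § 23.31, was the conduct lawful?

Yes — lawful.

(1) site inspected — met.
(i) not (Schedule A material) — satisfied.
(ii) start within hours — met.
So (a) is satisfied (T AND T).
(i) ≥14 days' notice — satisfied.
(ii) coverage ≥ $75,000 — fails.
(b): T AND F → false.
So (2) is satisfied (T OR F).
(a) holds permit — satisfied.
(b) no prior violation — not met.
(c) supervisor present — not met.
(3): T OR F OR F → true.
So Overall is satisfied (T AND T AND T).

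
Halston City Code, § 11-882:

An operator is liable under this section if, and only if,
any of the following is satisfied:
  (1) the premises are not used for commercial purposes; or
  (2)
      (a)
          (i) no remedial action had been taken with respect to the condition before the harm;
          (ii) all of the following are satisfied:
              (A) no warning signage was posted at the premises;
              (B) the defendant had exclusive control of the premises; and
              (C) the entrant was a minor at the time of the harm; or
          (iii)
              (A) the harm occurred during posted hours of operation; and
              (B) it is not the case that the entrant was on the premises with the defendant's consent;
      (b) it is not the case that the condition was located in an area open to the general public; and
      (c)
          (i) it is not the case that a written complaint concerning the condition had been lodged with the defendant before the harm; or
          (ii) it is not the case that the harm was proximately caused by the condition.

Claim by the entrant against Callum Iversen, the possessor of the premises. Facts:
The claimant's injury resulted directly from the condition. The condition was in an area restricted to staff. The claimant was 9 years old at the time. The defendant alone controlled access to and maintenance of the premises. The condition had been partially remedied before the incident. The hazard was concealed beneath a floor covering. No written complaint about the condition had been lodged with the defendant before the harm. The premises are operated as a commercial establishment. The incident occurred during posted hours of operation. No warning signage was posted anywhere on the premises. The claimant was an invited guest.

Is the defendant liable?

Yes — liable.

(1) not (commercial use) — not met.
(i) no remedial action — fails.
(A) no signage posted — satisfied.
(B) exclusive control — holds.
(C) entrant a minor — satisfied.
(ii) = T AND T AND T = true.
(A) during posted hours — met.
(B) not (consent to enter) — not met.
So (iii) is not satisfied (T AND F).
(a) = F OR T OR F = true.
(b) not (public area) — satisfied.
(i) not (complaint lodged) — satisfied.
(ii) not (proximate cause) — not satisfied.
So (c) is satisfied (T OR F).
(2) = T AND T AND T = true.
Overall = F OR T = true.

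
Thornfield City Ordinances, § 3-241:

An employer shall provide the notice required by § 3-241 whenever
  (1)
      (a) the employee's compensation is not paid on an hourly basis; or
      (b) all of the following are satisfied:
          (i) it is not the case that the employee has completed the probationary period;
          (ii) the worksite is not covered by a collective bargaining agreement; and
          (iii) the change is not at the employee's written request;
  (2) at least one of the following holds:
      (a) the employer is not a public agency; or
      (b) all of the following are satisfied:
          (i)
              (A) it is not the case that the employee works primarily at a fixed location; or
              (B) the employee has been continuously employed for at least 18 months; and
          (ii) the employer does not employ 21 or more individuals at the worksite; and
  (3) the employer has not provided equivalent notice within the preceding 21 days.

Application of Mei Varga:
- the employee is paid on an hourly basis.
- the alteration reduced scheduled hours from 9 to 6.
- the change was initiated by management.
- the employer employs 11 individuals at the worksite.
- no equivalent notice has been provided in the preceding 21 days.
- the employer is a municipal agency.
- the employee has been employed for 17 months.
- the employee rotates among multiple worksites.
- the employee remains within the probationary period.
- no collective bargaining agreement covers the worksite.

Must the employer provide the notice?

Yes — required.

(a) not (hourly-paid) — not satisfied.
(i) not (past probation) — met.
(ii) no CBA — met.
(iii) not employee-requested — met.
(b) = T AND T AND T = true.
(1): F OR T → true.
(a) not (public agency) — not met.
(A) not (fixed location) — met.
(B) tenure ≥ 18 mo. — fails.
(i) = T OR F = true.
(ii) not (≥ 21 at site) — holds.
(b): T AND T → true.
(2): F OR T → true.
(3) no recent notice — met.
So Overall is satisfied (T AND T AND T).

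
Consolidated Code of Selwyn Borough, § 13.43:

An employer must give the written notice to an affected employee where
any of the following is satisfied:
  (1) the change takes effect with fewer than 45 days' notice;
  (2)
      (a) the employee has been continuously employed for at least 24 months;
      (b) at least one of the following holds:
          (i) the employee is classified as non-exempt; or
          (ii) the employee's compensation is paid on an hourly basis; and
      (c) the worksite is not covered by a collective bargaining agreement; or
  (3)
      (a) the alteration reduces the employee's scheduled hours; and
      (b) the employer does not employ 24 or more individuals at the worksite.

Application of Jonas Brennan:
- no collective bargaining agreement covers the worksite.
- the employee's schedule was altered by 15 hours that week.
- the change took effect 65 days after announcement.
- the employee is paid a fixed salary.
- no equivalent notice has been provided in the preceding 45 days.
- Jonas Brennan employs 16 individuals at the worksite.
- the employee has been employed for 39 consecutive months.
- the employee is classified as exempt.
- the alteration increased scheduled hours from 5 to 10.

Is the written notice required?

No — not required.

(1) < 45 days' notice — fails.
(a) tenure ≥ 24 mo. — met.
(i) non-exempt — fails.
(ii) hourly-paid — not met.
(b): F OR F → false.
(c) no CBA — met.
So (2) is not satisfied (T AND F AND T).
(a) hours reduced — fails.
(b) not (≥ 24 at site) — holds.
(3) = F AND T = false.
Overall: F OR F OR F → false.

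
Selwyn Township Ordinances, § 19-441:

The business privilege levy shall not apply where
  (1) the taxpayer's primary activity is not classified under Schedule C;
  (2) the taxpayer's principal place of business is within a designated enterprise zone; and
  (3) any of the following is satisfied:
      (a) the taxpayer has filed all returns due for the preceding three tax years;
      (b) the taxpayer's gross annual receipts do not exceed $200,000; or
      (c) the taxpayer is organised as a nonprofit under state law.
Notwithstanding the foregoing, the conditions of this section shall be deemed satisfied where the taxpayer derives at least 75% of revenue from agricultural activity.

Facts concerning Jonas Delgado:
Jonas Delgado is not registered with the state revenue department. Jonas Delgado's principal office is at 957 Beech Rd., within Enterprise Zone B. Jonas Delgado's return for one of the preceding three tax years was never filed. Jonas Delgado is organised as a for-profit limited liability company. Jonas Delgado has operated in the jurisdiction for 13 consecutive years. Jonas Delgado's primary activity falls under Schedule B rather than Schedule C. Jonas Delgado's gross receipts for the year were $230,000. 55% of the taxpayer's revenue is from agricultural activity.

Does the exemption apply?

(1) not (Schedule C activity) — holds.
(2) in enterprise zone — holds.
(a) returns current — fails.
(b) receipts ≤ $200,000 — fails.
(c) nonprofit — fails.
(3): F OR F OR F → false.
So Overall is not satisfied (T AND T AND F).
Exception (≥75% agricultural) — not satisfied.
Result: main false OR exception false → false.

No — not exempt.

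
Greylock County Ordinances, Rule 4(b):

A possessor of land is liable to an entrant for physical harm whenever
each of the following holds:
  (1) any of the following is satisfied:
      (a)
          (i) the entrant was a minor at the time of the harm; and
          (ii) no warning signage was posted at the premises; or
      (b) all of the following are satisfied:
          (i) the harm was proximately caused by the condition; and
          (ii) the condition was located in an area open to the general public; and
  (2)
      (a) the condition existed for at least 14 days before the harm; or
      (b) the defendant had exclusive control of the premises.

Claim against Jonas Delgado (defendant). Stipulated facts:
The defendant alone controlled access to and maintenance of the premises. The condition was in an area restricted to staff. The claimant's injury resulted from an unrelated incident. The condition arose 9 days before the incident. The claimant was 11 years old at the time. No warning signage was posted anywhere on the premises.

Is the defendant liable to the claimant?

Yes — liable.

(i) entrant a minor — holds.
(ii) no signage posted — satisfied.
So (a) is satisfied (T AND T).
(i) proximate cause — fails.
(ii) public area — not met.
(b) = F AND F = false.
(1) = T OR F = true.
(a) condition ≥14 days old — fails.
(b) exclusive control — met.
(2): F OR T → true.
So Overall is satisfied (T AND T).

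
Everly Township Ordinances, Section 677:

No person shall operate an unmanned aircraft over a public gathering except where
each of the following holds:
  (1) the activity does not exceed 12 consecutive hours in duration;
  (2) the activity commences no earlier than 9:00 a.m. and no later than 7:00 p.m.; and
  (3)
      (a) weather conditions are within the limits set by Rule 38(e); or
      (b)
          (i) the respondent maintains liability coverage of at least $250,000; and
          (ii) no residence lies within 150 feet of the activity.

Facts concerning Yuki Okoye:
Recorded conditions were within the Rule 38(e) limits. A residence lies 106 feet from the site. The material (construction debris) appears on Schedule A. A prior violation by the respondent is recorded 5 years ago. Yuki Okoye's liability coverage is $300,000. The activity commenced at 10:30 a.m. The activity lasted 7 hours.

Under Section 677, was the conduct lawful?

(1) ≤ 12 hrs duration — holds.
(2) start within hours — met.
(a) weather ok — met.
(i) coverage ≥ $250,000 — holds.
(ii) no residence in 150 ft — fails.
(b) = T AND F = false.
(3) = T OR F = true.
Overall: T AND T AND T → true.

Yes — lawful.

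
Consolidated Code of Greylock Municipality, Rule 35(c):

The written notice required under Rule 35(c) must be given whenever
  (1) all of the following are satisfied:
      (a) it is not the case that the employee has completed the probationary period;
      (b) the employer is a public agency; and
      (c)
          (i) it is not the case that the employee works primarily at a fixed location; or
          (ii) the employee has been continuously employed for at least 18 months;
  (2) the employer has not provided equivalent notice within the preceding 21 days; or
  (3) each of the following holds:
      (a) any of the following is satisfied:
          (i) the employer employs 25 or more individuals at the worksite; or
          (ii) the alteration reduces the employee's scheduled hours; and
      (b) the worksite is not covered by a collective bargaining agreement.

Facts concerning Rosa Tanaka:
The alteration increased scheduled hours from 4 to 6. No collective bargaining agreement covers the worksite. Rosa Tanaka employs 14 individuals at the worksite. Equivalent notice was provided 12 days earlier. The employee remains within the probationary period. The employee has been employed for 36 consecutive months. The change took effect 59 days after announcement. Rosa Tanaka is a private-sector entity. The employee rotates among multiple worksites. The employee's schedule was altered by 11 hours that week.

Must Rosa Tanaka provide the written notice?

(a) not (past probation) — holds.
(b) public agency — not satisfied.
(i) not (fixed location) — met.
(ii) tenure ≥ 18 mo. — satisfied.
So (c) is satisfied (T OR T).
(1): T AND F AND T → false.
(2) no recent notice — not met.
(i) ≥ 25 at site — not met.
(ii) hours reduced — not met.
(a) = F OR F = false.
(b) no CBA — met.
(3) = F AND T = false.
So Overall is not satisfied (F OR F OR F).

No — not required.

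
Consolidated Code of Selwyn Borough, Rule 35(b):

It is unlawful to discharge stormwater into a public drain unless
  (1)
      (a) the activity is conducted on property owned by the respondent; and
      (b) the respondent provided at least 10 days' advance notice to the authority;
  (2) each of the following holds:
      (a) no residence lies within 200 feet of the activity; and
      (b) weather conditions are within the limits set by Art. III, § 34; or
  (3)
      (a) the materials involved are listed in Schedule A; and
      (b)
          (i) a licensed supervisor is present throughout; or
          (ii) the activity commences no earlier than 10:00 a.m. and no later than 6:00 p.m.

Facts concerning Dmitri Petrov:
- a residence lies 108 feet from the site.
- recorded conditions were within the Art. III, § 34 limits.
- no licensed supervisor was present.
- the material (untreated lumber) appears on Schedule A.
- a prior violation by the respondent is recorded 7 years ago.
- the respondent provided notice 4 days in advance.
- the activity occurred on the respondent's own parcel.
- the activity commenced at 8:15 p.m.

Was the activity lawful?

(a) own property — satisfied.
(b) ≥10 days' notice — not met.
(1): T AND F → false.
(a) no residence in 200 ft — fails.
(b) weather ok — met.
(2) = F AND T = false.
(a) Schedule A material — satisfied.
(i) supervisor present — not satisfied.
(ii) start within hours — not met.
So (b) is not satisfied (F OR F).
(3): T AND F → false.
Overall: F OR F OR F → false.

No — unlawful.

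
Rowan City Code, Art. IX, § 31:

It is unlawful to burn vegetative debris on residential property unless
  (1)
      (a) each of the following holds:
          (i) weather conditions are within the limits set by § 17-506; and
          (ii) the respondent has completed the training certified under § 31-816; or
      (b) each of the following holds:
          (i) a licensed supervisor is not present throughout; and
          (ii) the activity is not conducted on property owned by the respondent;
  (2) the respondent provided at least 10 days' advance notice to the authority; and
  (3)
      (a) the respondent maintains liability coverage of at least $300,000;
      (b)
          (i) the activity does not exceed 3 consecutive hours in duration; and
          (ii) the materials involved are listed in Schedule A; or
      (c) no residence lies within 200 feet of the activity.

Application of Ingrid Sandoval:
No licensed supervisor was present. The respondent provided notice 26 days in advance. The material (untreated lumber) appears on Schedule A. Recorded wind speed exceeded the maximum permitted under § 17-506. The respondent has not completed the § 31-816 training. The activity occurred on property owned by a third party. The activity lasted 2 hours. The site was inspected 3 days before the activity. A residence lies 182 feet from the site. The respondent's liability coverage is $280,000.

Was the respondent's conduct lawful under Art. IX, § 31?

(i) weather ok — fails.
(ii) training certified — fails.
So (a) is not satisfied (F AND F).
(i) not (supervisor present) — met.
(ii) not (own property) — holds.
So (b) is satisfied (T AND T).
(1): F OR T → true.
(2) ≥10 days' notice — met.
(a) coverage ≥ $300,000 — not satisfied.
(i) ≤ 3 hrs duration — met.
(ii) Schedule A material — satisfied.
(b) = T AND T = true.
(c) no residence in 200 ft — not met.
(3): F OR T OR F → true.
Overall: T AND T AND T → true.

Yes — lawful.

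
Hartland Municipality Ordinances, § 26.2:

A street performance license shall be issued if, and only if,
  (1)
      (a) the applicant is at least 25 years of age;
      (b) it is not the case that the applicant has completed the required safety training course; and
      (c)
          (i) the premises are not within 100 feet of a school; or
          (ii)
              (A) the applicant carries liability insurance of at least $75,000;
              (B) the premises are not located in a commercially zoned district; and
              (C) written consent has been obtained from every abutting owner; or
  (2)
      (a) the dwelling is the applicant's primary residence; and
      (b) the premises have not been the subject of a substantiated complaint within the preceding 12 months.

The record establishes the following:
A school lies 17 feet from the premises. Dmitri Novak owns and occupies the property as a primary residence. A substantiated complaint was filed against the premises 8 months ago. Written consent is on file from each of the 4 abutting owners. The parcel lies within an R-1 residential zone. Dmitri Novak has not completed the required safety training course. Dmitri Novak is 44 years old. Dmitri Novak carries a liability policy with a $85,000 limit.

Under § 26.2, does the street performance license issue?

Yes — granted.

(a) age ≥ 25 — met.
(b) not (safety training) — satisfied.
(i) ≥100 ft from school — fails.
(A) insurance ≥ $75,000 — holds.
(B) not (commercially zoned) — satisfied.
(C) all abutters consent — holds.
(ii): T AND T AND T → true.
So (c) is satisfied (F OR T).
So (1) is satisfied (T AND T AND T).
(a) primary residence — holds.
(b) no complaint in 12 mo. — not satisfied.
(2) = T AND F = false.
Overall: T OR F → true.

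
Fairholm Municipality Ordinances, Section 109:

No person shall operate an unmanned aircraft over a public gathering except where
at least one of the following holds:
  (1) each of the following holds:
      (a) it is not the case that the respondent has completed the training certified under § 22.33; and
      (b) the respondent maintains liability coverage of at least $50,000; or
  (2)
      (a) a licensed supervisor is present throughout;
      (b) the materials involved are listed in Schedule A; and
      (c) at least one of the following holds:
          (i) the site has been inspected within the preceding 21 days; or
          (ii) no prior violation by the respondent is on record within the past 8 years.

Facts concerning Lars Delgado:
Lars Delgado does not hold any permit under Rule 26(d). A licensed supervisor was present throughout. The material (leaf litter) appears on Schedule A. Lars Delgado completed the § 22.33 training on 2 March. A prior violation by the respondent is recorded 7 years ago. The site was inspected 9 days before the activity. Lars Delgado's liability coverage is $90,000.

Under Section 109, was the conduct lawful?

(a) not (training certified) — not satisfied.
(b) coverage ≥ $50,000 — met.
So (1) is not satisfied (F AND T).
(a) supervisor present — holds.
(b) Schedule A material — satisfied.
(i) site inspected — satisfied.
(ii) no prior violation — not satisfied.
So (c) is satisfied (T OR F).
(2): T AND T AND T → true.
Overall = F OR T = true.

Yes — lawful.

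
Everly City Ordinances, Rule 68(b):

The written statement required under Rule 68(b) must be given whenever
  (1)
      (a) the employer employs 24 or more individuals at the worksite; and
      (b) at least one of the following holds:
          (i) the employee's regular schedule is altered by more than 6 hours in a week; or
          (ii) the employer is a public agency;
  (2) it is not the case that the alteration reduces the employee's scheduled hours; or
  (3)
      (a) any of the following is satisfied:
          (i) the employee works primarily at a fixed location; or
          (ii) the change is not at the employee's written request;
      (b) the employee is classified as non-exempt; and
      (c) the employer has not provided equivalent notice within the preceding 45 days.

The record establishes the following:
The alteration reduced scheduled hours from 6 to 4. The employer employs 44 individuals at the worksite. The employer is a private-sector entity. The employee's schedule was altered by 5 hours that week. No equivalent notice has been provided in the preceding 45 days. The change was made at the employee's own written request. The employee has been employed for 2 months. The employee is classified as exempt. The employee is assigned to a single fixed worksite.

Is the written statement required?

(a) ≥ 24 at site — satisfied.
(i) schedule shift > 6h — not satisfied.
(ii) public agency — not satisfied.
So (b) is not satisfied (F OR F).
(1) = T AND F = false.
(2) not (hours reduced) — not satisfied.
(i) fixed location — satisfied.
(ii) not employee-requested — fails.
(a): T OR F → true.
(b) non-exempt — not satisfied.
(c) no recent notice — holds.
(3): T AND F AND T → false.
Overall = F OR F OR F = false.

No — not required.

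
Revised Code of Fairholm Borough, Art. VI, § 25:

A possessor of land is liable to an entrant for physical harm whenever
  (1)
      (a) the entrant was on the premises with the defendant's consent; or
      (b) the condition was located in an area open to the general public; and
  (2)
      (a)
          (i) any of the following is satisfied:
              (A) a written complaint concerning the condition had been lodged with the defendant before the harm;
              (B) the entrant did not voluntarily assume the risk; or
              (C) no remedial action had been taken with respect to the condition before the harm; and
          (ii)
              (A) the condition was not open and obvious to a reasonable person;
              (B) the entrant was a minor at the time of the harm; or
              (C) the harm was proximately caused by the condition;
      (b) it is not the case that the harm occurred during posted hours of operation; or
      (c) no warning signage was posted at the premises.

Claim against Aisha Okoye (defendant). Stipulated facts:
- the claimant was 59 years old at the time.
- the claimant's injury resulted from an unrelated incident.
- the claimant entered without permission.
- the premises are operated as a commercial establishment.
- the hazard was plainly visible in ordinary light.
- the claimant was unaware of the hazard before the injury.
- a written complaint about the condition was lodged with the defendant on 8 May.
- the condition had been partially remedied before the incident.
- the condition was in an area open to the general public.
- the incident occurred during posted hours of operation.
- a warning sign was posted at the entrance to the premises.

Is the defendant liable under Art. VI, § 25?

(a) consent to enter — fails.
(b) public area — met.
So (1) is satisfied (F OR T).
(A) complaint lodged — holds.
(B) no assumed risk — satisfied.
(C) no remedial action — fails.
(i) = T OR T OR F = true.
(A) not open/obvious — fails.
(B) entrant a minor — not met.
(C) proximate cause — not satisfied.
So (ii) is not satisfied (F OR F OR F).
(a) = T AND F = false.
(b) not (during posted hours) — not satisfied.
(c) no signage posted — fails.
(2): F OR F OR F → false.
Overall: T AND F → false.

No — not liable.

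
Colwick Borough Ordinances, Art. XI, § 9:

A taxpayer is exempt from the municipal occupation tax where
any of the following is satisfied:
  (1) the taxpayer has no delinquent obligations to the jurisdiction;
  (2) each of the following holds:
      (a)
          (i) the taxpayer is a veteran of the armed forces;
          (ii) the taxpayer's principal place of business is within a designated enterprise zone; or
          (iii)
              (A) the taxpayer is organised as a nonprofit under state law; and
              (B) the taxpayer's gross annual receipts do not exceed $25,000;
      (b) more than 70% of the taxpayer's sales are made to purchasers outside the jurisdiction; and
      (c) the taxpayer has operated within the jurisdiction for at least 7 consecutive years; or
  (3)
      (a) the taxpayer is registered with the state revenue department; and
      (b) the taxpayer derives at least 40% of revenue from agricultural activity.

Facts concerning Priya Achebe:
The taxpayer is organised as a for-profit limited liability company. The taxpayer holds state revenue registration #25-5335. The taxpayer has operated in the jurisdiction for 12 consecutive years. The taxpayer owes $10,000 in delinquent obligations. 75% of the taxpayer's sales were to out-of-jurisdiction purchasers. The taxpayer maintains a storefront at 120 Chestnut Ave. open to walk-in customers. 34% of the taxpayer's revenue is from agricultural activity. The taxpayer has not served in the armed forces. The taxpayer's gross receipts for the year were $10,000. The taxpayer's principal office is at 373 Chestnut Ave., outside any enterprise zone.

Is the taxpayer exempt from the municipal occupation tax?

No — not exempt.

(1) no delinquency — fails.
(i) veteran — fails.
(ii) in enterprise zone — not met.
(A) nonprofit — not satisfied.
(B) receipts ≤ $25,000 — met.
So (iii) is not satisfied (F AND T).
(a) = F OR F OR F = false.
(b) >70% out-of-jur. sales — met.
(c) ≥ 7 yrs in jurisdiction — satisfied.
(2) = F AND T AND T = false.
(a) state-registered — satisfied.
(b) ≥40% agricultural — not satisfied.
(3): T AND F → false.
So Overall is not satisfied (F OR F OR F).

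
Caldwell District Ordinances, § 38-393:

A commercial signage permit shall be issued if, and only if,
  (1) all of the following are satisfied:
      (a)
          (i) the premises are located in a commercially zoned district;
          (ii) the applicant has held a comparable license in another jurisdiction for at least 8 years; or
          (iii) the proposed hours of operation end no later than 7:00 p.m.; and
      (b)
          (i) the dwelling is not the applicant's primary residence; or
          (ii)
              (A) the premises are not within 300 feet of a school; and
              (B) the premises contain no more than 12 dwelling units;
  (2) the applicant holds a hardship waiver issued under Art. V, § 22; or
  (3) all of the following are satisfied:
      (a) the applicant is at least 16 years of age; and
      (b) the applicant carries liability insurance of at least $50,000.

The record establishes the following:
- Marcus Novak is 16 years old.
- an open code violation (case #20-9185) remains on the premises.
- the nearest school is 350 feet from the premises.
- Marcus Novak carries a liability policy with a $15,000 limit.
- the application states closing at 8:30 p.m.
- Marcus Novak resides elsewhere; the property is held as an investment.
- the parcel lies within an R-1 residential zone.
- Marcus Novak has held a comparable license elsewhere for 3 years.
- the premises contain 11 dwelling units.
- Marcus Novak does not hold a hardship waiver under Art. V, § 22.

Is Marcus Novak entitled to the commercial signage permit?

(i) commercially zoned — fails.
(ii) prior license ≥ 8 yr — fails.
(iii) closes by 7 p.m. — fails.
(a): F OR F OR F → false.
(i) not (primary residence) — holds.
(A) ≥300 ft from school — holds.
(B) ≤ 12 units — satisfied.
So (ii) is satisfied (T AND T).
(b) = T OR T = true.
(1) = F AND T = false.
(2) hardship waiver — not satisfied.
(a) age ≥ 16 — holds.
(b) insurance ≥ $50,000 — not met.
(3) = T AND F = false.
Overall = F OR F OR F = false.

No — denied.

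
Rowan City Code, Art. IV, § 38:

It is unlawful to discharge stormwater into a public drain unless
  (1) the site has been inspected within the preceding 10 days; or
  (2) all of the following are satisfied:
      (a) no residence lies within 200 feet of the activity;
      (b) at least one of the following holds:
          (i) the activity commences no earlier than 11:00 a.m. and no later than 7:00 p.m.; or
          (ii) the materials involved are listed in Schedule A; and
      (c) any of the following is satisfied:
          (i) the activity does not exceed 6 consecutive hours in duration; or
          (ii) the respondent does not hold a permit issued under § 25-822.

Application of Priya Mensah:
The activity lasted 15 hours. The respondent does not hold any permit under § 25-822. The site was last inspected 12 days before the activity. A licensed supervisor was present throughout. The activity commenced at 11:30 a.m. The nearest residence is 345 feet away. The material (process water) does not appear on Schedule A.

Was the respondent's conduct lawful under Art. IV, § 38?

Yes — lawful.

(1) site inspected — not satisfied.
(a) no residence in 200 ft — satisfied.
(i) start within hours — satisfied.
(ii) Schedule A material — not met.
(b) = T OR F = true.
(i) ≤ 6 hrs duration — not satisfied.
(ii) not (holds permit) — met.
(c) = F OR T = true.
(2) = T AND T AND T = true.
Overall = F OR T = true.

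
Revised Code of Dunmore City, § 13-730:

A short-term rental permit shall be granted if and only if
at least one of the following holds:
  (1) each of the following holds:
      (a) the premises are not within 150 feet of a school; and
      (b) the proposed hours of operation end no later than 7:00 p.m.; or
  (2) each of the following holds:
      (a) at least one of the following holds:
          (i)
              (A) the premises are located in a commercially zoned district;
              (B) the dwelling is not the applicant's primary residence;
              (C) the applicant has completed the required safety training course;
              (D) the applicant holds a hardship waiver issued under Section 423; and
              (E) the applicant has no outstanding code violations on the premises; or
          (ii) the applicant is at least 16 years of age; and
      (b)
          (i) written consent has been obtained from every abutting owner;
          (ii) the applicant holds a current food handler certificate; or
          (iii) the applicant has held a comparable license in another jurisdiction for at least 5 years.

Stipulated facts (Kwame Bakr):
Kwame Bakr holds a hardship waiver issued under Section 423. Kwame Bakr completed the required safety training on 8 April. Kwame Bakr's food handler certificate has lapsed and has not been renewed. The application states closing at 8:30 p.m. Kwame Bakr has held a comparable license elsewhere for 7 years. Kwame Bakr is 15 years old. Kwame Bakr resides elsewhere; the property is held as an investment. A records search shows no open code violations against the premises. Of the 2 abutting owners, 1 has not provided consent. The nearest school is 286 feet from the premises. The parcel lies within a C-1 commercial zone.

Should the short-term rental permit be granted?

Yes — granted.

(a) ≥150 ft from school — holds.
(b) closes by 7 p.m. — fails.
(1) = T AND F = false.
(A) commercially zoned — satisfied.
(B) not (primary residence) — holds.
(C) safety training — holds.
(D) hardship waiver — holds.
(E) no code violations — met.
So (i) is satisfied (T AND T AND T AND T AND T).
(ii) age ≥ 16 — not satisfied.
(a) = T OR F = true.
(i) all abutters consent — fails.
(ii) food handler cert. — not satisfied.
(iii) prior license ≥ 5 yr — met.
(b) = F OR F OR T = true.
(2) = T AND T = true.
Overall = F OR T = true.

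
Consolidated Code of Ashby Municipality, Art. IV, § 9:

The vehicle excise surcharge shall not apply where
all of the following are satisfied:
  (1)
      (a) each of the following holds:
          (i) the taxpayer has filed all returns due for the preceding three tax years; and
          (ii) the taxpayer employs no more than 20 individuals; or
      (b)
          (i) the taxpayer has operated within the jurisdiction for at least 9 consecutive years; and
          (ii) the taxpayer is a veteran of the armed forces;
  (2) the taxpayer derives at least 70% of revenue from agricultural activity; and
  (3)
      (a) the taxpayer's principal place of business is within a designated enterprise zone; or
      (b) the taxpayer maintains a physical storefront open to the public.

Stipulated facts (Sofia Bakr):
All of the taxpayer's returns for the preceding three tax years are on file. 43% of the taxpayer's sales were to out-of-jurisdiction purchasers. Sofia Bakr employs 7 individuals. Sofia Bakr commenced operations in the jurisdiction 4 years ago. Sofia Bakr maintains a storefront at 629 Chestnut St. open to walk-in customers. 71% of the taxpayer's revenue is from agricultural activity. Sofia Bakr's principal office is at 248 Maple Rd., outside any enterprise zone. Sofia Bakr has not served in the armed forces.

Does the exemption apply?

(i) returns current — met.
(ii) ≤ 20 employees — holds.
(a) = T AND T = true.
(i) ≥ 9 yrs in jurisdiction — not met.
(ii) veteran — not satisfied.
So (b) is not satisfied (F AND F).
(1): T OR F → true.
(2) ≥70% agricultural — met.
(a) in enterprise zone — not met.
(b) has storefront — satisfied.
(3) = F OR T = true.
Overall: T AND T AND T → true.

Yes — exempt.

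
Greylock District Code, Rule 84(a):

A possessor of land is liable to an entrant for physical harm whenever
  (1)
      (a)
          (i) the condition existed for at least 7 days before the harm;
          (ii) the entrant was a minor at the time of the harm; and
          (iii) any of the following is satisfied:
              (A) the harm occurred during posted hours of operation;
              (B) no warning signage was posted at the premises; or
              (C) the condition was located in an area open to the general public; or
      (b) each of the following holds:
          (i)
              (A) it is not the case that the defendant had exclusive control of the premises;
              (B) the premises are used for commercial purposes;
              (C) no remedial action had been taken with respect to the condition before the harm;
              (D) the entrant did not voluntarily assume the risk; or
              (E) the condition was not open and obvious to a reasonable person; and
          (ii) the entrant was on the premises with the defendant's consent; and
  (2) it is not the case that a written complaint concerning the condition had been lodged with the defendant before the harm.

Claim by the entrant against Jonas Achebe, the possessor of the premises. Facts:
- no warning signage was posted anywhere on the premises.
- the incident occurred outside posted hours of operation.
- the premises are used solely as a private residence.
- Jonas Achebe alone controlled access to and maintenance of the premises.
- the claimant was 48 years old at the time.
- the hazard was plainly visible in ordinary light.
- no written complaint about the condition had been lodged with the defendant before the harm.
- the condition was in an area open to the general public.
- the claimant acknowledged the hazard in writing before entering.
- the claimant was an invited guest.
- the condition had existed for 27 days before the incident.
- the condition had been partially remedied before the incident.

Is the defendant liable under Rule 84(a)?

(i) condition ≥7 days old — holds.
(ii) entrant a minor — not satisfied.
(A) during posted hours — fails.
(B) no signage posted — met.
(C) public area — met.
So (iii) is satisfied (F OR T OR T).
So (a) is not satisfied (T AND F AND T).
(A) not (exclusive control) — not met.
(B) commercial use — not met.
(C) no remedial action — not satisfied.
(D) no assumed risk — fails.
(E) not open/obvious — fails.
(i) = F OR F OR F OR F OR F = false.
(ii) consent to enter — holds.
(b) = F AND T = false.
(1): F OR F → false.
(2) not (complaint lodged) — holds.
Overall: F AND T → false.

No — not liable.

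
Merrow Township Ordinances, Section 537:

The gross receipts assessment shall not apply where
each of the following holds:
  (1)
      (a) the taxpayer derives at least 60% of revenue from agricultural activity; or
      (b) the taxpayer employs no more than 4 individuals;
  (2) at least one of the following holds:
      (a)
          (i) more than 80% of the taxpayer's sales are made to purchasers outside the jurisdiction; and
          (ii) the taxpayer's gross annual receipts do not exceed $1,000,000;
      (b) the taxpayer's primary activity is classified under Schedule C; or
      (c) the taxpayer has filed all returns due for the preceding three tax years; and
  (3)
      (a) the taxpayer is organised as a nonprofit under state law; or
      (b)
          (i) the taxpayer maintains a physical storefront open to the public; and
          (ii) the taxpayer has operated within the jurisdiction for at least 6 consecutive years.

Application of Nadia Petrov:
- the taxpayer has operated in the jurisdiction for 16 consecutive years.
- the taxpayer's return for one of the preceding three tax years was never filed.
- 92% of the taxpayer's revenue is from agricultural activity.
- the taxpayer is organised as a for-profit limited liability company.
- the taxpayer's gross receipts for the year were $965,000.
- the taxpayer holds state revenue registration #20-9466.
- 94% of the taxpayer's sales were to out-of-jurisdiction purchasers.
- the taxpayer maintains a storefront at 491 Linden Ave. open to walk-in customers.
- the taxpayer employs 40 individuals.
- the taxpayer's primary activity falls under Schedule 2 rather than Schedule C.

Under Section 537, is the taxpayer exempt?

(a) ≥60% agricultural — holds.
(b) ≤ 4 employees — not met.
So (1) is satisfied (T OR F).
(i) >80% out-of-jur. sales — met.
(ii) receipts ≤ $1,000,000 — satisfied.
(a): T AND T → true.
(b) Schedule C activity — not met.
(c) returns current — not met.
So (2) is satisfied (T OR F OR F).
(a) nonprofit — not met.
(i) has storefront — met.
(ii) ≥ 6 yrs in jurisdiction — satisfied.
(b): T AND T → true.
(3) = F OR T = true.
Overall = T AND T AND T = true.

Yes — exempt.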